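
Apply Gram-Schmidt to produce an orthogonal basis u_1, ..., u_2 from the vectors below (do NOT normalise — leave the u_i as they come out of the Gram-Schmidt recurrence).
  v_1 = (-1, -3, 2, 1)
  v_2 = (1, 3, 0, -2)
Orthogonal basis:
  u_1 = (-1, -3, 2, 1)
  u_2 = (1/5, 3/5, 8/5, -6/5)

Apply the Gram-Schmidt recurrence
  u_1 = v_1
  u_i = v_i − Σ_{j<i} ((v_i · u_j) / (u_j · u_j)) · u_j.

Step by step this gives:
  u_1 = (-1, -3, 2, 1)
  u_2 = (1/5, 3/5, 8/5, -6/5)

Orthogonality check:
  u_2 · u_1 = 0 (should be 0)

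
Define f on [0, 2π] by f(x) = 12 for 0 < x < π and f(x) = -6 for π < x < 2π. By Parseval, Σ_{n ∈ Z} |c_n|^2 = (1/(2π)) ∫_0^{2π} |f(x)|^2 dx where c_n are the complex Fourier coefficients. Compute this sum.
Σ |c_n|^2 = 90

Parseval equates the L^2 energy of f (normalised by 1/(2π)) with the ℓ^2 sum of its Fourier coefficients: (1/(2π)) ∫_0^{2π} |f|^2 = Σ |c_n|^2.
Compute the left side: (1/(2π)) [∫_0^π 12^2 dx + ∫_π^{2π} (-6)^2 dx] = (1/(2π)) · (144π + 36π) = (144 + 36)/2 = 90.
So Σ_{n ∈ Z} |c_n|^2 = 90.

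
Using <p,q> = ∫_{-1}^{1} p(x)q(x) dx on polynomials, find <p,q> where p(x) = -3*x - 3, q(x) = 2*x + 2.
<p,q> = -16

Expand the product: p(x)·q(x) = -6*x^2 - 12*x - 6.
∫_{-1}^{1} of each monomial x^k gives [2/(k+1) if k even, 0 if k odd]. Integrating term-by-term (or equivalently evaluating the antiderivative F(x) = -2*x^3 - 6*x^2 - 6*x at the endpoints):
  F(1) − F(−1) = -14 − (2) = -16.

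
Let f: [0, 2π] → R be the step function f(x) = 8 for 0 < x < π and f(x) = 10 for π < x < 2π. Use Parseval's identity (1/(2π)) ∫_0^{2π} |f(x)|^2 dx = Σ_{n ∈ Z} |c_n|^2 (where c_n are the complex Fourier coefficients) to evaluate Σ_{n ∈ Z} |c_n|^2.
Σ |c_n|^2 = 82

Parseval equates the L^2 energy of f (normalised by 1/(2π)) with the ℓ^2 sum of its Fourier coefficients: (1/(2π)) ∫_0^{2π} |f|^2 = Σ |c_n|^2.
Compute the left side: (1/(2π)) [∫_0^π 8^2 dx + ∫_π^{2π} 10^2 dx] = (1/(2π)) · (64π + 100π) = (64 + 100)/2 = 82.
So Σ_{n ∈ Z} |c_n|^2 = 82.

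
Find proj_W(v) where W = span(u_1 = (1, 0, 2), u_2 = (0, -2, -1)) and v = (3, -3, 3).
proj_W(v) = (17/7, -22/7, 23/7)

Set up U = [u_1 | ... | u_2] ∈ R^(3×2). The projector onto W = col(U) is P = U (U^T U)^(-1) U^T.
Compute U^T U =
  [5, -2]
  [-2, 5],
and U^T v = (9, 3).
Solve U^T U · c = U^T v for the coefficients: c = (17/7, 11/7). The projection is proj_W(v) = U c.
Check: (v - proj_W(v)) · u_1 = 0  (should be 0).
Check: (v - proj_W(v)) · u_2 = 0  (should be 0).
Result: proj_W(v) = (17/7, -22/7, 23/7).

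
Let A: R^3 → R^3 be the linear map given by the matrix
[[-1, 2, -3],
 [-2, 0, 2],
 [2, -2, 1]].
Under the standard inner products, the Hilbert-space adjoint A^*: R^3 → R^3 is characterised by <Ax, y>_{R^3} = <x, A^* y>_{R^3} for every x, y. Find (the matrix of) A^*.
A^* = A^T =
[[-1, -2, 2],
 [2, 0, -2],
 [-3, 2, 1]]

For real matrices with standard dot products, the defining identity <Ax, y> = <x, A^* y> gives (Ax)^T y = x^T (A^*) y, i.e. x^T A^T y = x^T (A^*) y. Since this holds for all x, y, we must have A^* = A^T. Therefore
A^* =
[[-1, -2, 2],
 [2, 0, -2],
 [-3, 2, 1]].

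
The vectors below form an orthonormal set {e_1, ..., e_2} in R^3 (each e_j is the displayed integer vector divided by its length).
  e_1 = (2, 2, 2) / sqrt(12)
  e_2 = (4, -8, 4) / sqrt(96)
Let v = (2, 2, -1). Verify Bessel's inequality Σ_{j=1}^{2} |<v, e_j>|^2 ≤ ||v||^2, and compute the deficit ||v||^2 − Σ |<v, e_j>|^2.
Σ |<v, e_j>|^2 = 9/2; ||v||^2 = 9; deficit = 9/2

Write each e_j = u_j / sqrt(<u_j, u_j>) where u_j is the displayed integer vector. Then <v, e_j> = <v, u_j> / sqrt(<u_j, u_j>), so |<v, e_j>|^2 = <v, u_j>^2 / <u_j, u_j>.
Coefficients: <v, e_1> = 6/sqrt(12), <v, e_2> = -12/sqrt(96).
Square and sum: Σ |<v, e_j>|^2 = 9/2.
Compute ||v||^2 = v·v = 9.
Deficit = 9 − 9/2 = 9/2 ≥ 0, confirming Bessel's inequality. (The deficit equals ||v − Σ <v,e_j> e_j||^2, the squared distance from v to span{e_j}.)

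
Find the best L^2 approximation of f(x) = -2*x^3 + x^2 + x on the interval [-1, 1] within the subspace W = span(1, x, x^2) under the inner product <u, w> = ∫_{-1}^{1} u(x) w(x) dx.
g(x) = x^2 - x/5

The best approximation g ∈ W is the orthogonal projection of f onto W. Writing g = a_0 + a_1 x + a_2 x^2, the coefficients solve the normal equations G · a = b where
  G_{ij} = <φ_i, φ_j> and b_i = <f, φ_i>, with φ_0 = 1, φ_1 = x, φ_2 = x^2.
G =
  [2, 0, 2/3]
  [0, 2/3, 0]
  [2/3, 0, 2/5],
b = (2/3, -2/15, 2/5).
Solving gives a_0 = 0, a_1 = -1/5, a_2 = 1, so
  g(x) = x^2 - x/5.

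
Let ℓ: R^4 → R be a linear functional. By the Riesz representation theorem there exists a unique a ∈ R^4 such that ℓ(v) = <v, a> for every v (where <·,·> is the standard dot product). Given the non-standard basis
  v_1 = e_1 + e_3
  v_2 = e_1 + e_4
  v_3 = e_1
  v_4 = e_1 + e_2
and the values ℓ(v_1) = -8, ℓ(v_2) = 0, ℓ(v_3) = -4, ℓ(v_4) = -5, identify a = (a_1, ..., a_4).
a = (-4, -1, -4, 4)

Write a = (a_1, ..., a_4) in the standard basis. For each basis vector v_i, ℓ(v_i) = <v_i, a> is a linear equation in the a_j's. Collect the n equations into a matrix system V a = ℓ, where row i of V is v_i (expressed in the standard basis). Since V is invertible (lower-triangular with 1s on the diagonal, up to permutation), solve by back-substitution:
  V =
[[1, 0, 1, 0],
 [1, 0, 0, 1],
 [1, 0, 0, 0],
 [1, 1, 0, 0]]
  V a = (-8, 0, -4, -5)
Solving gives a = (-4, -1, -4, 4).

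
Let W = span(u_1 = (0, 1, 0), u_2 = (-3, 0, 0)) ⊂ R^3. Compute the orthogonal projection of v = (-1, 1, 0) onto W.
proj_W(v) = (-1, 1, 0)

Set up U = [u_1 | ... | u_2] ∈ R^(3×2). The projector onto W = col(U) is P = U (U^T U)^(-1) U^T.
Compute U^T U =
  [1, 0]
  [0, 9],
and U^T v = (1, 3).
Solve U^T U · c = U^T v for the coefficients: c = (1, 1/3). The projection is proj_W(v) = U c.
Check: (v - proj_W(v)) · u_1 = 0  (should be 0).
Check: (v - proj_W(v)) · u_2 = 0  (should be 0).
Result: proj_W(v) = (-1, 1, 0).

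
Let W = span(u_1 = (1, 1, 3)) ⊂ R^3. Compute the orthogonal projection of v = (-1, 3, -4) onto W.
proj_W(v) = (-10/11, -10/11, -30/11)

Set up U = [u_1 | ... | u_1] ∈ R^(3×1). The projector onto W = col(U) is P = U (U^T U)^(-1) U^T.
Compute U^T U =
  [11],
and U^T v = (-10).
Solve U^T U · c = U^T v for the coefficients: c = (-10/11). The projection is proj_W(v) = U c.
Check: (v - proj_W(v)) · u_1 = 0  (should be 0).
Result: proj_W(v) = (-10/11, -10/11, -30/11).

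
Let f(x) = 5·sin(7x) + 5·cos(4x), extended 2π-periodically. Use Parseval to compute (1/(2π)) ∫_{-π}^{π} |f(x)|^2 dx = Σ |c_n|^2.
Σ |c_n|^2 = 25

Expand |f|^2 and use orthogonality of {sin(nx), cos(mx)} on [-π, π]:
  ∫_{-π}^{π} sin(nx)^2 dx = π, ∫ cos(mx)^2 dx = π, and cross terms integrate to 0.
So ∫_{-π}^{π} f(x)^2 dx = 5^2 · π + 5^2 · π = (25 + 25)π.
Divide by 2π: (25 + 25)/2 = 25.
By Parseval, this equals Σ |c_n|^2.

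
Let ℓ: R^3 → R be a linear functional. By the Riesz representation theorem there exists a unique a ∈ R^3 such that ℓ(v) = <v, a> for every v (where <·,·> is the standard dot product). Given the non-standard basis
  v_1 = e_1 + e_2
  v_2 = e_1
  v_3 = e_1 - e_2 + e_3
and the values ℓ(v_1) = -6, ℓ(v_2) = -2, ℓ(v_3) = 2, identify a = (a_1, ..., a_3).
a = (-2, -4, 0)

Write a = (a_1, ..., a_3) in the standard basis. For each basis vector v_i, ℓ(v_i) = <v_i, a> is a linear equation in the a_j's. Collect the n equations into a matrix system V a = ℓ, where row i of V is v_i (expressed in the standard basis). Since V is invertible (lower-triangular with 1s on the diagonal, up to permutation), solve by back-substitution:
  V =
[[1, 1, 0],
 [1, 0, 0],
 [1, -1, 1]]
  V a = (-6, -2, 2)
Solving gives a = (-2, -4, 0).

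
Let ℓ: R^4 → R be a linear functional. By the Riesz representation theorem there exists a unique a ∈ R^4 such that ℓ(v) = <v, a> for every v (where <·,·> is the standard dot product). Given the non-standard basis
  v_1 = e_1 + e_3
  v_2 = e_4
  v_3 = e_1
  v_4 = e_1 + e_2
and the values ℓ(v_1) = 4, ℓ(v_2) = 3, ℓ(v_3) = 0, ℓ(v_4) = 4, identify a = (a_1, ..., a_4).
a = (0, 4, 4, 3)

Write a = (a_1, ..., a_4) in the standard basis. For each basis vector v_i, ℓ(v_i) = <v_i, a> is a linear equation in the a_j's. Collect the n equations into a matrix system V a = ℓ, where row i of V is v_i (expressed in the standard basis). Since V is invertible (lower-triangular with 1s on the diagonal, up to permutation), solve by back-substitution:
  V =
[[1, 0, 1, 0],
 [0, 0, 0, 1],
 [1, 0, 0, 0],
 [1, 1, 0, 0]]
  V a = (4, 3, 0, 4)
Solving gives a = (0, 4, 4, 3).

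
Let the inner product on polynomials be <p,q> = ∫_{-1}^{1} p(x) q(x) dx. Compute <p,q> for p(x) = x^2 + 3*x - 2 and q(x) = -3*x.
<p,q> = -6

Expand the product: p(x)·q(x) = -3*x^3 - 9*x^2 + 6*x.
∫_{-1}^{1} of each monomial x^k gives [2/(k+1) if k even, 0 if k odd]. Integrating term-by-term (or equivalently evaluating the antiderivative F(x) = -3*x^4/4 - 3*x^3 + 3*x^2 at the endpoints):
  F(1) − F(−1) = -3/4 − (21/4) = -6.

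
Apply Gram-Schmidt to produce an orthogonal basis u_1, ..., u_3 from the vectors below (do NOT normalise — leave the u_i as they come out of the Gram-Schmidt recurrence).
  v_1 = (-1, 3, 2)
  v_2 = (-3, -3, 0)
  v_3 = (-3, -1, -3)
Orthogonal basis:
  u_1 = (-1, 3, 2)
  u_2 = (-24/7, -12/7, 6/7)
  u_3 = (-4/3, 4/3, -8/3)

Apply the Gram-Schmidt recurrence
  u_1 = v_1
  u_i = v_i − Σ_{j<i} ((v_i · u_j) / (u_j · u_j)) · u_j.

Step by step this gives:
  u_1 = (-1, 3, 2)
  u_2 = (-24/7, -12/7, 6/7)
  u_3 = (-4/3, 4/3, -8/3)

Orthogonality check:
  u_2 · u_1 = 0 (should be 0)
  u_3 · u_1 = 0 (should be 0)
  u_3 · u_2 = 0 (should be 0)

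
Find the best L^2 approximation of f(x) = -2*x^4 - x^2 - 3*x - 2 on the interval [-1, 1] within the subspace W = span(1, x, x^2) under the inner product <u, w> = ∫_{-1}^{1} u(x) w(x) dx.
g(x) = -19*x^2/7 - 3*x - 64/35

The best approximation g ∈ W is the orthogonal projection of f onto W. Writing g = a_0 + a_1 x + a_2 x^2, the coefficients solve the normal equations G · a = b where
  G_{ij} = <φ_i, φ_j> and b_i = <f, φ_i>, with φ_0 = 1, φ_1 = x, φ_2 = x^2.
G =
  [2, 0, 2/3]
  [0, 2/3, 0]
  [2/3, 0, 2/5],
b = (-82/15, -2, -242/105).
Solving gives a_0 = -64/35, a_1 = -3, a_2 = -19/7, so
  g(x) = -19*x^2/7 - 3*x - 64/35.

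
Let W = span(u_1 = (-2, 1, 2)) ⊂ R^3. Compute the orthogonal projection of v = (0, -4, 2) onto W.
proj_W(v) = (0, 0, 0)

Set up U = [u_1 | ... | u_1] ∈ R^(3×1). The projector onto W = col(U) is P = U (U^T U)^(-1) U^T.
Compute U^T U =
  [9],
and U^T v = (0).
Solve U^T U · c = U^T v for the coefficients: c = (0). The projection is proj_W(v) = U c.
Check: (v - proj_W(v)) · u_1 = 0  (should be 0).
Result: proj_W(v) = (0, 0, 0).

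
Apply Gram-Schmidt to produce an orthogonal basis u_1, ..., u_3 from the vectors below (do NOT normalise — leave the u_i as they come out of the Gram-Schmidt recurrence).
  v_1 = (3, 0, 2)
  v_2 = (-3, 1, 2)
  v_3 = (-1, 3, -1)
Orthogonal basis:
  u_1 = (3, 0, 2)
  u_2 = (-24/13, 1, 36/13)
  u_3 = (74/157, 444/157, -111/157)

Apply the Gram-Schmidt recurrence
  u_1 = v_1
  u_i = v_i − Σ_{j<i} ((v_i · u_j) / (u_j · u_j)) · u_j.

Step by step this gives:
  u_1 = (3, 0, 2)
  u_2 = (-24/13, 1, 36/13)
  u_3 = (74/157, 444/157, -111/157)

Orthogonality check:
  u_2 · u_1 = 0 (should be 0)
  u_3 · u_1 = 0 (should be 0)
  u_3 · u_2 = 0 (should be 0)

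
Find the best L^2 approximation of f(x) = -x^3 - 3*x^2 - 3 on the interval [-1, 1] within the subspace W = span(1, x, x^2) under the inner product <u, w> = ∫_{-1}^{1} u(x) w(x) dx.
g(x) = -3*x^2 - 3*x/5 - 3

The best approximation g ∈ W is the orthogonal projection of f onto W. Writing g = a_0 + a_1 x + a_2 x^2, the coefficients solve the normal equations G · a = b where
  G_{ij} = <φ_i, φ_j> and b_i = <f, φ_i>, with φ_0 = 1, φ_1 = x, φ_2 = x^2.
G =
  [2, 0, 2/3]
  [0, 2/3, 0]
  [2/3, 0, 2/5],
b = (-8, -2/5, -16/5).
Solving gives a_0 = -3, a_1 = -3/5, a_2 = -3, so
  g(x) = -3*x^2 - 3*x/5 - 3.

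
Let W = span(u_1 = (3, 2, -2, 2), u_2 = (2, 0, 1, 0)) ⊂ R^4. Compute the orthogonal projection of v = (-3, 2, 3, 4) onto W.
proj_W(v) = (-111/89, -6/89, -45/89, -6/89)

Set up U = [u_1 | ... | u_2] ∈ R^(4×2). The projector onto W = col(U) is P = U (U^T U)^(-1) U^T.
Compute U^T U =
  [21, 4]
  [4, 5],
and U^T v = (-3, -3).
Solve U^T U · c = U^T v for the coefficients: c = (-3/89, -51/89). The projection is proj_W(v) = U c.
Check: (v - proj_W(v)) · u_1 = 0  (should be 0).
Check: (v - proj_W(v)) · u_2 = 0  (should be 0).
Result: proj_W(v) = (-111/89, -6/89, -45/89, -6/89).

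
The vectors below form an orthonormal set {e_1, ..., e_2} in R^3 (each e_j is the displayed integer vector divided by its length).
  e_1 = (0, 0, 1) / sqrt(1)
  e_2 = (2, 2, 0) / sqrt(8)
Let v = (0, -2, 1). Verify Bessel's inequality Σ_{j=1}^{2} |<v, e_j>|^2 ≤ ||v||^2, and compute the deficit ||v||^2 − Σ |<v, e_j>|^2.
Σ |<v, e_j>|^2 = 3; ||v||^2 = 5; deficit = 2

Write each e_j = u_j / sqrt(<u_j, u_j>) where u_j is the displayed integer vector. Then <v, e_j> = <v, u_j> / sqrt(<u_j, u_j>), so |<v, e_j>|^2 = <v, u_j>^2 / <u_j, u_j>.
Coefficients: <v, e_1> = 1/sqrt(1), <v, e_2> = -4/sqrt(8).
Square and sum: Σ |<v, e_j>|^2 = 3.
Compute ||v||^2 = v·v = 5.
Deficit = 5 − 3 = 2 ≥ 0, confirming Bessel's inequality. (The deficit equals ||v − Σ <v,e_j> e_j||^2, the squared distance from v to span{e_j}.)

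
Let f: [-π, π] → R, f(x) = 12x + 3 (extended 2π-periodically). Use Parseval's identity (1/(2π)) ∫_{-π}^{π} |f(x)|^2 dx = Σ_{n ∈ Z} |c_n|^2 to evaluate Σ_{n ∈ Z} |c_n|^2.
Σ |c_n|^2 = 48π^2 + 9

Expand and integrate term by term over [-π, π]:
  ∫ (12x)^2 dx = 144·(2π^3/3); ∫ 2·12·(3)·x dx = 0 (odd integrand); ∫ 3^2 dx = 9·2π.
So (1/(2π)) ∫_{-π}^{π} (12x + 3)^2 dx = 144π^2/3 + 9 = 48π^2 + 9.
Parseval ⇒ Σ |c_n|^2 = 48π^2 + 9.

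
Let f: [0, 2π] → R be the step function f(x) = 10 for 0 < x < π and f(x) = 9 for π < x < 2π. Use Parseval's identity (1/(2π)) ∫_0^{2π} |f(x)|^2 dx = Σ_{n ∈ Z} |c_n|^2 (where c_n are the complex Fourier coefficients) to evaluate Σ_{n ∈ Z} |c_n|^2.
Σ |c_n|^2 = 181/2

Parseval equates the L^2 energy of f (normalised by 1/(2π)) with the ℓ^2 sum of its Fourier coefficients: (1/(2π)) ∫_0^{2π} |f|^2 = Σ |c_n|^2.
Compute the left side: (1/(2π)) [∫_0^π 10^2 dx + ∫_π^{2π} 9^2 dx] = (1/(2π)) · (100π + 81π) = (100 + 81)/2 = 181/2.
So Σ_{n ∈ Z} |c_n|^2 = 181/2.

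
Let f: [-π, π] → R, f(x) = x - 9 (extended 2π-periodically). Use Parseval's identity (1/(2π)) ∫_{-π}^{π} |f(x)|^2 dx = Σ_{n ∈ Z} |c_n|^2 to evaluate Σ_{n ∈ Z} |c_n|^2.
Σ |c_n|^2 = π^2/3 + 81

Expand and integrate term by term over [-π, π]:
  ∫ (x)^2 dx = 1·(2π^3/3); ∫ 2·1·(-9)·x dx = 0 (odd integrand); ∫ (-9)^2 dx = 81·2π.
So (1/(2π)) ∫_{-π}^{π} (x - 9)^2 dx = 1π^2/3 + 81 = π^2/3 + 81.
Parseval ⇒ Σ |c_n|^2 = π^2/3 + 81.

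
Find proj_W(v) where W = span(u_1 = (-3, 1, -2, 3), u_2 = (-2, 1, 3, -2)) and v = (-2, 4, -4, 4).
proj_W(v) = (-1188/389, 354/389, -1338/389, 1692/389)

Set up U = [u_1 | ... | u_2] ∈ R^(4×2). The projector onto W = col(U) is P = U (U^T U)^(-1) U^T.
Compute U^T U =
  [23, -5]
  [-5, 18],
and U^T v = (30, -12).
Solve U^T U · c = U^T v for the coefficients: c = (480/389, -126/389). The projection is proj_W(v) = U c.
Check: (v - proj_W(v)) · u_1 = 0  (should be 0).
Check: (v - proj_W(v)) · u_2 = 0  (should be 0).
Result: proj_W(v) = (-1188/389, 354/389, -1338/389, 1692/389).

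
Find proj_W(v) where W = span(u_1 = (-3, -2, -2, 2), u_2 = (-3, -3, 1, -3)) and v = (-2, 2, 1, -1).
proj_W(v) = (-6/77, -18/77, 38/77, -6/7)

Set up U = [u_1 | ... | u_2] ∈ R^(4×2). The projector onto W = col(U) is P = U (U^T U)^(-1) U^T.
Compute U^T U =
  [21, 7]
  [7, 28],
and U^T v = (-2, 4).
Solve U^T U · c = U^T v for the coefficients: c = (-12/77, 2/11). The projection is proj_W(v) = U c.
Check: (v - proj_W(v)) · u_1 = 0  (should be 0).
Check: (v - proj_W(v)) · u_2 = 0  (should be 0).
Result: proj_W(v) = (-6/77, -18/77, 38/77, -6/7).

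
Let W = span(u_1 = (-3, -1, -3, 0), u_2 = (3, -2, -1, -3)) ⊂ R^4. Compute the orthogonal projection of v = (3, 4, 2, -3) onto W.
proj_W(v) = (1443/421, 253/421, 1139/421, -228/421)

Set up U = [u_1 | ... | u_2] ∈ R^(4×2). The projector onto W = col(U) is P = U (U^T U)^(-1) U^T.
Compute U^T U =
  [19, -4]
  [-4, 23],
and U^T v = (-19, 8).
Solve U^T U · c = U^T v for the coefficients: c = (-405/421, 76/421). The projection is proj_W(v) = U c.
Check: (v - proj_W(v)) · u_1 = 0  (should be 0).
Check: (v - proj_W(v)) · u_2 = 0  (should be 0).
Result: proj_W(v) = (1443/421, 253/421, 1139/421, -228/421).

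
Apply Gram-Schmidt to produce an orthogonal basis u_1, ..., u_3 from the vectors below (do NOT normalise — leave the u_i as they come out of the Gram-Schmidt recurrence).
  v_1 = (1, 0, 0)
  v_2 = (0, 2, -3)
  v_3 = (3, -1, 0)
Orthogonal basis:
  u_1 = (1, 0, 0)
  u_2 = (0, 2, -3)
  u_3 = (0, -9/13, -6/13)

Apply the Gram-Schmidt recurrence
  u_1 = v_1
  u_i = v_i − Σ_{j<i} ((v_i · u_j) / (u_j · u_j)) · u_j.

Step by step this gives:
  u_1 = (1, 0, 0)
  u_2 = (0, 2, -3)
  u_3 = (0, -9/13, -6/13)

Orthogonality check:
  u_2 · u_1 = 0 (should be 0)
  u_3 · u_1 = 0 (should be 0)
  u_3 · u_2 = 0 (should be 0)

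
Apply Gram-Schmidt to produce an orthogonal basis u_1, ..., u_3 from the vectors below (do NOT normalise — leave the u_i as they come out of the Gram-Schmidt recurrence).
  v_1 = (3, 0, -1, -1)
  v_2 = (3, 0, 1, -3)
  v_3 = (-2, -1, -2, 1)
Orthogonal basis:
  u_1 = (3, 0, -1, -1)
  u_2 = (0, 0, 2, -2)
  u_3 = (-7/11, -1, -21/22, -21/22)

Apply the Gram-Schmidt recurrence
  u_1 = v_1
  u_i = v_i − Σ_{j<i} ((v_i · u_j) / (u_j · u_j)) · u_j.

Step by step this gives:
  u_1 = (3, 0, -1, -1)
  u_2 = (0, 0, 2, -2)
  u_3 = (-7/11, -1, -21/22, -21/22)

Orthogonality check:
  u_2 · u_1 = 0 (should be 0)
  u_3 · u_1 = 0 (should be 0)
  u_3 · u_2 = 0 (should be 0)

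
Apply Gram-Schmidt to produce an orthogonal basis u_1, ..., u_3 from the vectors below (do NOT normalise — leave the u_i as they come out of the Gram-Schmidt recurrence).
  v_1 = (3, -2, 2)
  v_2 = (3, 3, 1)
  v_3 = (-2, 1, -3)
Orthogonal basis:
  u_1 = (3, -2, 2)
  u_2 = (36/17, 61/17, 7/17)
  u_3 = (104/149, -39/149, -195/149)

Apply the Gram-Schmidt recurrence
  u_1 = v_1
  u_i = v_i − Σ_{j<i} ((v_i · u_j) / (u_j · u_j)) · u_j.

Step by step this gives:
  u_1 = (3, -2, 2)
  u_2 = (36/17, 61/17, 7/17)
  u_3 = (104/149, -39/149, -195/149)

Orthogonality check:
  u_2 · u_1 = 0 (should be 0)
  u_3 · u_1 = 0 (should be 0)
  u_3 · u_2 = 0 (should be 0)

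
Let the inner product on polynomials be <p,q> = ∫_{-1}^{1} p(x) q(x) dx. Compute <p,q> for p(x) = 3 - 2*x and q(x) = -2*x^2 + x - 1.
<p,q> = -34/3

Expand the product: p(x)·q(x) = 4*x^3 - 8*x^2 + 5*x - 3.
∫_{-1}^{1} of each monomial x^k gives [2/(k+1) if k even, 0 if k odd]. Integrating term-by-term (or equivalently evaluating the antiderivative F(x) = x^4 - 8*x^3/3 + 5*x^2/2 - 3*x at the endpoints):
  F(1) − F(−1) = -13/6 − (55/6) = -34/3.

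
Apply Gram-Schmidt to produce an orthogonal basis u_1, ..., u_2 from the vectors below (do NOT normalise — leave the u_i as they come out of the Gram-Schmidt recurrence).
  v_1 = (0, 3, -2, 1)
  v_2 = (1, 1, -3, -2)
Orthogonal basis:
  u_1 = (0, 3, -2, 1)
  u_2 = (1, -1/2, -2, -5/2)

Apply the Gram-Schmidt recurrence
  u_1 = v_1
  u_i = v_i − Σ_{j<i} ((v_i · u_j) / (u_j · u_j)) · u_j.

Step by step this gives:
  u_1 = (0, 3, -2, 1)
  u_2 = (1, -1/2, -2, -5/2)

Orthogonality check:
  u_2 · u_1 = 0 (should be 0)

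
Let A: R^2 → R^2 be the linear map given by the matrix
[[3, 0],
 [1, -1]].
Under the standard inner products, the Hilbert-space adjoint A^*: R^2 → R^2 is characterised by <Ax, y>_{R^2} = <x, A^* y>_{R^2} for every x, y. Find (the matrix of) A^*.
A^* = A^T =
[[3, 1],
 [0, -1]]

For real matrices with standard dot products, the defining identity <Ax, y> = <x, A^* y> gives (Ax)^T y = x^T (A^*) y, i.e. x^T A^T y = x^T (A^*) y. Since this holds for all x, y, we must have A^* = A^T. Therefore
A^* =
[[3, 1],
 [0, -1]].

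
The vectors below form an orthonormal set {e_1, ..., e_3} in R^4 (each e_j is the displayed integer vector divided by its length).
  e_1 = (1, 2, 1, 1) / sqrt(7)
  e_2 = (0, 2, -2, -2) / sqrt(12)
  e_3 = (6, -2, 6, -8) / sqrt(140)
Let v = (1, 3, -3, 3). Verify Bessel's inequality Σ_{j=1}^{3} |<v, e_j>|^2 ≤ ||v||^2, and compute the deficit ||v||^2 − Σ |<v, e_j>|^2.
Σ |<v, e_j>|^2 = 113/5; ||v||^2 = 28; deficit = 27/5

Write each e_j = u_j / sqrt(<u_j, u_j>) where u_j is the displayed integer vector. Then <v, e_j> = <v, u_j> / sqrt(<u_j, u_j>), so |<v, e_j>|^2 = <v, u_j>^2 / <u_j, u_j>.
Coefficients: <v, e_1> = 7/sqrt(7), <v, e_2> = 6/sqrt(12), <v, e_3> = -42/sqrt(140).
Square and sum: Σ |<v, e_j>|^2 = 113/5.
Compute ||v||^2 = v·v = 28.
Deficit = 28 − 113/5 = 27/5 ≥ 0, confirming Bessel's inequality. (The deficit equals ||v − Σ <v,e_j> e_j||^2, the squared distance from v to span{e_j}.)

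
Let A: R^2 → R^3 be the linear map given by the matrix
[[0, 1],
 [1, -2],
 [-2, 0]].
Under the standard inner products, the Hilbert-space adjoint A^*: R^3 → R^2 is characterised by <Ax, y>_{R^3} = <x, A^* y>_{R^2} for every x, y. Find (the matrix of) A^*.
A^* = A^T =
[[0, 1, -2],
 [1, -2, 0]]

For real matrices with standard dot products, the defining identity <Ax, y> = <x, A^* y> gives (Ax)^T y = x^T (A^*) y, i.e. x^T A^T y = x^T (A^*) y. Since this holds for all x, y, we must have A^* = A^T. Therefore
A^* =
[[0, 1, -2],
 [1, -2, 0]].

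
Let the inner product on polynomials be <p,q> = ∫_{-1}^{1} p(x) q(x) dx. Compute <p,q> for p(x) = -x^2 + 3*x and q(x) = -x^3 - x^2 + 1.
<p,q> = -22/15

Expand the product: p(x)·q(x) = x^5 - 2*x^4 - 3*x^3 - x^2 + 3*x.
∫_{-1}^{1} of each monomial x^k gives [2/(k+1) if k even, 0 if k odd]. Integrating term-by-term (or equivalently evaluating the antiderivative F(x) = x^6/6 - 2*x^5/5 - 3*x^4/4 - x^3/3 + 3*x^2/2 at the endpoints):
  F(1) − F(−1) = 11/60 − (33/20) = -22/15.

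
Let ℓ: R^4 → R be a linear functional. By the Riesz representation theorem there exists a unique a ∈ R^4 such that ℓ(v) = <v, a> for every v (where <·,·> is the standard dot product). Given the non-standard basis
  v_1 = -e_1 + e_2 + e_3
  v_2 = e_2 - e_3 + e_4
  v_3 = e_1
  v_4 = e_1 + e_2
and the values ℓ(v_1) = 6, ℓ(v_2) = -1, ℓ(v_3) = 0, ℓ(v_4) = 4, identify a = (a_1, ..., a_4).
a = (0, 4, 2, -3)

Write a = (a_1, ..., a_4) in the standard basis. For each basis vector v_i, ℓ(v_i) = <v_i, a> is a linear equation in the a_j's. Collect the n equations into a matrix system V a = ℓ, where row i of V is v_i (expressed in the standard basis). Since V is invertible (lower-triangular with 1s on the diagonal, up to permutation), solve by back-substitution:
  V =
[[-1, 1, 1, 0],
 [0, 1, -1, 1],
 [1, 0, 0, 0],
 [1, 1, 0, 0]]
  V a = (6, -1, 0, 4)
Solving gives a = (0, 4, 2, -3).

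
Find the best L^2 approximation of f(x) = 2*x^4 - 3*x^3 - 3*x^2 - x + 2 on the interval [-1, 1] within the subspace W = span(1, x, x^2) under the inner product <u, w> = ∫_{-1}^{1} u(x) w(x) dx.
g(x) = -9*x^2/7 - 14*x/5 + 64/35

The best approximation g ∈ W is the orthogonal projection of f onto W. Writing g = a_0 + a_1 x + a_2 x^2, the coefficients solve the normal equations G · a = b where
  G_{ij} = <φ_i, φ_j> and b_i = <f, φ_i>, with φ_0 = 1, φ_1 = x, φ_2 = x^2.
G =
  [2, 0, 2/3]
  [0, 2/3, 0]
  [2/3, 0, 2/5],
b = (14/5, -28/15, 74/105).
Solving gives a_0 = 64/35, a_1 = -14/5, a_2 = -9/7, so
  g(x) = -9*x^2/7 - 14*x/5 + 64/35.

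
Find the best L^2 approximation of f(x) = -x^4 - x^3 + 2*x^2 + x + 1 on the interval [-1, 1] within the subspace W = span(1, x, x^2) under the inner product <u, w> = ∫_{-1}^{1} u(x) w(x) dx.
g(x) = 8*x^2/7 + 2*x/5 + 38/35

The best approximation g ∈ W is the orthogonal projection of f onto W. Writing g = a_0 + a_1 x + a_2 x^2, the coefficients solve the normal equations G · a = b where
  G_{ij} = <φ_i, φ_j> and b_i = <f, φ_i>, with φ_0 = 1, φ_1 = x, φ_2 = x^2.
G =
  [2, 0, 2/3]
  [0, 2/3, 0]
  [2/3, 0, 2/5],
b = (44/15, 4/15, 124/105).
Solving gives a_0 = 38/35, a_1 = 2/5, a_2 = 8/7, so
  g(x) = 8*x^2/7 + 2*x/5 + 38/35.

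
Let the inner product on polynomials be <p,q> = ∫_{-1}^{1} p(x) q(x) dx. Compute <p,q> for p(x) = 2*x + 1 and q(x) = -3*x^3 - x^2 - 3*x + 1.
<p,q> = -76/15

Expand the product: p(x)·q(x) = -6*x^4 - 5*x^3 - 7*x^2 - x + 1.
∫_{-1}^{1} of each monomial x^k gives [2/(k+1) if k even, 0 if k odd]. Integrating term-by-term (or equivalently evaluating the antiderivative F(x) = -6*x^5/5 - 5*x^4/4 - 7*x^3/3 - x^2/2 + x at the endpoints):
  F(1) − F(−1) = -257/60 − (47/60) = -76/15.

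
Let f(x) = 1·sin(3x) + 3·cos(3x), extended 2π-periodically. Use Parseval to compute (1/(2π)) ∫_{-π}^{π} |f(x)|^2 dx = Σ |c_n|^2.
Σ |c_n|^2 = 5

Expand |f|^2 and use orthogonality of {sin(nx), cos(mx)} on [-π, π]:
  ∫_{-π}^{π} sin(nx)^2 dx = π, ∫ cos(mx)^2 dx = π, and cross terms integrate to 0.
So ∫_{-π}^{π} f(x)^2 dx = 1^2 · π + 3^2 · π = (1 + 9)π.
Divide by 2π: (1 + 9)/2 = 5.
By Parseval, this equals Σ |c_n|^2.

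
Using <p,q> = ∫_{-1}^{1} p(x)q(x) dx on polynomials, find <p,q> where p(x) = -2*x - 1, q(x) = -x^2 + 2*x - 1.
<p,q> = 0

Expand the product: p(x)·q(x) = 2*x^3 - 3*x^2 + 1.
∫_{-1}^{1} of each monomial x^k gives [2/(k+1) if k even, 0 if k odd]. Integrating term-by-term (or equivalently evaluating the antiderivative F(x) = x^4/2 - x^3 + x at the endpoints):
  F(1) − F(−1) = 1/2 − (1/2) = 0.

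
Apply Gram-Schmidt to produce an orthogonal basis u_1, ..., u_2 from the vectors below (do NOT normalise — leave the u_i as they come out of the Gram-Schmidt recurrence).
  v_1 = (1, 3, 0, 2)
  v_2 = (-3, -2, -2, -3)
Orthogonal basis:
  u_1 = (1, 3, 0, 2)
  u_2 = (-27/14, 17/14, -2, -6/7)

Apply the Gram-Schmidt recurrence
  u_1 = v_1
  u_i = v_i − Σ_{j<i} ((v_i · u_j) / (u_j · u_j)) · u_j.

Step by step this gives:
  u_1 = (1, 3, 0, 2)
  u_2 = (-27/14, 17/14, -2, -6/7)

Orthogonality check:
  u_2 · u_1 = 0 (should be 0)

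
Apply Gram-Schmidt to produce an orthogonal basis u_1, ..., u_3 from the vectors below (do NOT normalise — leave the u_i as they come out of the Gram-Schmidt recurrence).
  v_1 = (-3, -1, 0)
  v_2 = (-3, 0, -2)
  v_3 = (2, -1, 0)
Orthogonal basis:
  u_1 = (-3, -1, 0)
  u_2 = (-3/10, 9/10, -2)
  u_3 = (20/49, -60/49, -30/49)

Apply the Gram-Schmidt recurrence
  u_1 = v_1
  u_i = v_i − Σ_{j<i} ((v_i · u_j) / (u_j · u_j)) · u_j.

Step by step this gives:
  u_1 = (-3, -1, 0)
  u_2 = (-3/10, 9/10, -2)
  u_3 = (20/49, -60/49, -30/49)

Orthogonality check:
  u_2 · u_1 = 0 (should be 0)
  u_3 · u_1 = 0 (should be 0)
  u_3 · u_2 = 0 (should be 0)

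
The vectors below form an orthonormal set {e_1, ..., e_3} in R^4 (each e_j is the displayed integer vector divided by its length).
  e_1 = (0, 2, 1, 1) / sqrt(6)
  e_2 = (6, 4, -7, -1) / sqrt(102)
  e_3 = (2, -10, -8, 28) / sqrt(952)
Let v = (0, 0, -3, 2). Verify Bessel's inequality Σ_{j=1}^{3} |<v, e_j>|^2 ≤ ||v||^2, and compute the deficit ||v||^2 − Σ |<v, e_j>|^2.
Σ |<v, e_j>|^2 = 73/7; ||v||^2 = 13; deficit = 18/7

Write each e_j = u_j / sqrt(<u_j, u_j>) where u_j is the displayed integer vector. Then <v, e_j> = <v, u_j> / sqrt(<u_j, u_j>), so |<v, e_j>|^2 = <v, u_j>^2 / <u_j, u_j>.
Coefficients: <v, e_1> = -1/sqrt(6), <v, e_2> = 19/sqrt(102), <v, e_3> = 80/sqrt(952).
Square and sum: Σ |<v, e_j>|^2 = 73/7.
Compute ||v||^2 = v·v = 13.
Deficit = 13 − 73/7 = 18/7 ≥ 0, confirming Bessel's inequality. (The deficit equals ||v − Σ <v,e_j> e_j||^2, the squared distance from v to span{e_j}.)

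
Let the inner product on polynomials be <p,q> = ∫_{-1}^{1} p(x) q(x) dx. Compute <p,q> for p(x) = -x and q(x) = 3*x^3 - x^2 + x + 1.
<p,q> = -28/15

Expand the product: p(x)·q(x) = -3*x^4 + x^3 - x^2 - x.
∫_{-1}^{1} of each monomial x^k gives [2/(k+1) if k even, 0 if k odd]. Integrating term-by-term (or equivalently evaluating the antiderivative F(x) = -3*x^5/5 + x^4/4 - x^3/3 - x^2/2 at the endpoints):
  F(1) − F(−1) = -71/60 − (41/60) = -28/15.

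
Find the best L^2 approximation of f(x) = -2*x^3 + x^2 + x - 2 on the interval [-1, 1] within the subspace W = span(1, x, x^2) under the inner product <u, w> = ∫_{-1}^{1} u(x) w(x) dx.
g(x) = x^2 - x/5 - 2

The best approximation g ∈ W is the orthogonal projection of f onto W. Writing g = a_0 + a_1 x + a_2 x^2, the coefficients solve the normal equations G · a = b where
  G_{ij} = <φ_i, φ_j> and b_i = <f, φ_i>, with φ_0 = 1, φ_1 = x, φ_2 = x^2.
G =
  [2, 0, 2/3]
  [0, 2/3, 0]
  [2/3, 0, 2/5],
b = (-10/3, -2/15, -14/15).
Solving gives a_0 = -2, a_1 = -1/5, a_2 = 1, so
  g(x) = x^2 - x/5 - 2.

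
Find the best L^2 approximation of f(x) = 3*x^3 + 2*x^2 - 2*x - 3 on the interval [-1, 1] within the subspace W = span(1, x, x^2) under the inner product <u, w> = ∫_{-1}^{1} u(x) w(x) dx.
g(x) = 2*x^2 - x/5 - 3

The best approximation g ∈ W is the orthogonal projection of f onto W. Writing g = a_0 + a_1 x + a_2 x^2, the coefficients solve the normal equations G · a = b where
  G_{ij} = <φ_i, φ_j> and b_i = <f, φ_i>, with φ_0 = 1, φ_1 = x, φ_2 = x^2.
G =
  [2, 0, 2/3]
  [0, 2/3, 0]
  [2/3, 0, 2/5],
b = (-14/3, -2/15, -6/5).
Solving gives a_0 = -3, a_1 = -1/5, a_2 = 2, so
  g(x) = 2*x^2 - x/5 - 3.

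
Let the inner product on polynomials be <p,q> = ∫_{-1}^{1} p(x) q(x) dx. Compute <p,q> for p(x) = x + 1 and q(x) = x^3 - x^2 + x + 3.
<p,q> = 32/5

Expand the product: p(x)·q(x) = x^4 + 4*x + 3.
∫_{-1}^{1} of each monomial x^k gives [2/(k+1) if k even, 0 if k odd]. Integrating term-by-term (or equivalently evaluating the antiderivative F(x) = x^5/5 + 2*x^2 + 3*x at the endpoints):
  F(1) − F(−1) = 26/5 − (-6/5) = 32/5.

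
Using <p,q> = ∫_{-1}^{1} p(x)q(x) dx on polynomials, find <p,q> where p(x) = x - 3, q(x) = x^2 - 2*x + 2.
<p,q> = -46/3

Expand the product: p(x)·q(x) = x^3 - 5*x^2 + 8*x - 6.
∫_{-1}^{1} of each monomial x^k gives [2/(k+1) if k even, 0 if k odd]. Integrating term-by-term (or equivalently evaluating the antiderivative F(x) = x^4/4 - 5*x^3/3 + 4*x^2 - 6*x at the endpoints):
  F(1) − F(−1) = -41/12 − (143/12) = -46/3.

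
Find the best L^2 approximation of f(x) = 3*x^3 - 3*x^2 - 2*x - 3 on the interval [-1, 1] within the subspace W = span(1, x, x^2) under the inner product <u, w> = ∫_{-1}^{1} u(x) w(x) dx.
g(x) = -3*x^2 - x/5 - 3

The best approximation g ∈ W is the orthogonal projection of f onto W. Writing g = a_0 + a_1 x + a_2 x^2, the coefficients solve the normal equations G · a = b where
  G_{ij} = <φ_i, φ_j> and b_i = <f, φ_i>, with φ_0 = 1, φ_1 = x, φ_2 = x^2.
G =
  [2, 0, 2/3]
  [0, 2/3, 0]
  [2/3, 0, 2/5],
b = (-8, -2/15, -16/5).
Solving gives a_0 = -3, a_1 = -1/5, a_2 = -3, so
  g(x) = -3*x^2 - x/5 - 3.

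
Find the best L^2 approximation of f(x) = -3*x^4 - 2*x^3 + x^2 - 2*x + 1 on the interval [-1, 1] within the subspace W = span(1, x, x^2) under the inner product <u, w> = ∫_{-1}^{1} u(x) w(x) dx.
g(x) = -11*x^2/7 - 16*x/5 + 44/35

The best approximation g ∈ W is the orthogonal projection of f onto W. Writing g = a_0 + a_1 x + a_2 x^2, the coefficients solve the normal equations G · a = b where
  G_{ij} = <φ_i, φ_j> and b_i = <f, φ_i>, with φ_0 = 1, φ_1 = x, φ_2 = x^2.
G =
  [2, 0, 2/3]
  [0, 2/3, 0]
  [2/3, 0, 2/5],
b = (22/15, -32/15, 22/105).
Solving gives a_0 = 44/35, a_1 = -16/5, a_2 = -11/7, so
  g(x) = -11*x^2/7 - 16*x/5 + 44/35.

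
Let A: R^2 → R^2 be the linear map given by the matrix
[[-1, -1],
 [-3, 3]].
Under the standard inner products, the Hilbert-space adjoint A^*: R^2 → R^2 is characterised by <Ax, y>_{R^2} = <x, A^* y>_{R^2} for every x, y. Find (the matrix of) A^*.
A^* = A^T =
[[-1, -3],
 [-1, 3]]

For real matrices with standard dot products, the defining identity <Ax, y> = <x, A^* y> gives (Ax)^T y = x^T (A^*) y, i.e. x^T A^T y = x^T (A^*) y. Since this holds for all x, y, we must have A^* = A^T. Therefore
A^* =
[[-1, -3],
 [-1, 3]].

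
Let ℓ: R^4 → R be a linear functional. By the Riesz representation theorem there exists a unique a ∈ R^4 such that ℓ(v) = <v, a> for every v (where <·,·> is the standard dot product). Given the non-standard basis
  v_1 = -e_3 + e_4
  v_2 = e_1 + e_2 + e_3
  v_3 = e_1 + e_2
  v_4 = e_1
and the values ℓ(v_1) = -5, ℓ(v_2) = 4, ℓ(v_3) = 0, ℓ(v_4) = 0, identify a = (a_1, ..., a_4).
a = (0, 0, 4, -1)

Write a = (a_1, ..., a_4) in the standard basis. For each basis vector v_i, ℓ(v_i) = <v_i, a> is a linear equation in the a_j's. Collect the n equations into a matrix system V a = ℓ, where row i of V is v_i (expressed in the standard basis). Since V is invertible (lower-triangular with 1s on the diagonal, up to permutation), solve by back-substitution:
  V =
[[0, 0, -1, 1],
 [1, 1, 1, 0],
 [1, 1, 0, 0],
 [1, 0, 0, 0]]
  V a = (-5, 4, 0, 0)
Solving gives a = (0, 0, 4, -1).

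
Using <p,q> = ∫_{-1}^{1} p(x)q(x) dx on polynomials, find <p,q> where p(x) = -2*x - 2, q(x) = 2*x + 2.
<p,q> = -32/3

Expand the product: p(x)·q(x) = -4*x^2 - 8*x - 4.
∫_{-1}^{1} of each monomial x^k gives [2/(k+1) if k even, 0 if k odd]. Integrating term-by-term (or equivalently evaluating the antiderivative F(x) = -4*x^3/3 - 4*x^2 - 4*x at the endpoints):
  F(1) − F(−1) = -28/3 − (4/3) = -32/3.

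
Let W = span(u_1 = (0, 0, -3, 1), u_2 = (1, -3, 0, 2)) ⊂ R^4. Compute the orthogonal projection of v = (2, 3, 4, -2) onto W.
proj_W(v) = (-41/68, 123/68, 261/68, -169/68)

Set up U = [u_1 | ... | u_2] ∈ R^(4×2). The projector onto W = col(U) is P = U (U^T U)^(-1) U^T.
Compute U^T U =
  [10, 2]
  [2, 14],
and U^T v = (-14, -11).
Solve U^T U · c = U^T v for the coefficients: c = (-87/68, -41/68). The projection is proj_W(v) = U c.
Check: (v - proj_W(v)) · u_1 = 0  (should be 0).
Check: (v - proj_W(v)) · u_2 = 0  (should be 0).
Result: proj_W(v) = (-41/68, 123/68, 261/68, -169/68).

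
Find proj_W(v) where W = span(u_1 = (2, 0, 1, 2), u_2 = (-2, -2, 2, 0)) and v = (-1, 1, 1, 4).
proj_W(v) = (14/13, -8/13, 19/13, 22/13)

Set up U = [u_1 | ... | u_2] ∈ R^(4×2). The projector onto W = col(U) is P = U (U^T U)^(-1) U^T.
Compute U^T U =
  [9, -2]
  [-2, 12],
and U^T v = (7, 2).
Solve U^T U · c = U^T v for the coefficients: c = (11/13, 4/13). The projection is proj_W(v) = U c.
Check: (v - proj_W(v)) · u_1 = 0  (should be 0).
Check: (v - proj_W(v)) · u_2 = 0  (should be 0).
Result: proj_W(v) = (14/13, -8/13, 19/13, 22/13).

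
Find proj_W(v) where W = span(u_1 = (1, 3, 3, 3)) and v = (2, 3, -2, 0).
proj_W(v) = (5/28, 15/28, 15/28, 15/28)

Set up U = [u_1 | ... | u_1] ∈ R^(4×1). The projector onto W = col(U) is P = U (U^T U)^(-1) U^T.
Compute U^T U =
  [28],
and U^T v = (5).
Solve U^T U · c = U^T v for the coefficients: c = (5/28). The projection is proj_W(v) = U c.
Check: (v - proj_W(v)) · u_1 = 0  (should be 0).
Result: proj_W(v) = (5/28, 15/28, 15/28, 15/28).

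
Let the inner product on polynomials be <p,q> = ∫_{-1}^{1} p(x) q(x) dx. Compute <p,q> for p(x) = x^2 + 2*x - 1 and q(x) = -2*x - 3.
<p,q> = 4/3

Expand the product: p(x)·q(x) = -2*x^3 - 7*x^2 - 4*x + 3.
∫_{-1}^{1} of each monomial x^k gives [2/(k+1) if k even, 0 if k odd]. Integrating term-by-term (or equivalently evaluating the antiderivative F(x) = -x^4/2 - 7*x^3/3 - 2*x^2 + 3*x at the endpoints):
  F(1) − F(−1) = -11/6 − (-19/6) = 4/3.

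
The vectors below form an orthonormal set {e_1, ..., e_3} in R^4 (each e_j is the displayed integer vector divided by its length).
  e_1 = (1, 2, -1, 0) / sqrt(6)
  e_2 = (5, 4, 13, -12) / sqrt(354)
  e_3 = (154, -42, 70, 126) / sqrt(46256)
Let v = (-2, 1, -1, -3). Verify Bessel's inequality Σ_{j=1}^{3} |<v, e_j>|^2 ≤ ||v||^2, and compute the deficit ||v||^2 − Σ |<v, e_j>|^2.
Σ |<v, e_j>|^2 = 59/4; ||v||^2 = 15; deficit = 1/4

Write each e_j = u_j / sqrt(<u_j, u_j>) where u_j is the displayed integer vector. Then <v, e_j> = <v, u_j> / sqrt(<u_j, u_j>), so |<v, e_j>|^2 = <v, u_j>^2 / <u_j, u_j>.
Coefficients: <v, e_1> = 1/sqrt(6), <v, e_2> = 17/sqrt(354), <v, e_3> = -798/sqrt(46256).
Square and sum: Σ |<v, e_j>|^2 = 59/4.
Compute ||v||^2 = v·v = 15.
Deficit = 15 − 59/4 = 1/4 ≥ 0, confirming Bessel's inequality. (The deficit equals ||v − Σ <v,e_j> e_j||^2, the squared distance from v to span{e_j}.)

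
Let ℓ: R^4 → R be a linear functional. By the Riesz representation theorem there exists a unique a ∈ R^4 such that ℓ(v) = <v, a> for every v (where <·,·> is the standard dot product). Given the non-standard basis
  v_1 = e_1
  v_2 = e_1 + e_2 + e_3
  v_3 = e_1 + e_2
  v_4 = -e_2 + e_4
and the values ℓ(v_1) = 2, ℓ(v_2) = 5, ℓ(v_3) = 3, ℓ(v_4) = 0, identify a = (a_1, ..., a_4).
a = (2, 1, 2, 1)

Write a = (a_1, ..., a_4) in the standard basis. For each basis vector v_i, ℓ(v_i) = <v_i, a> is a linear equation in the a_j's. Collect the n equations into a matrix system V a = ℓ, where row i of V is v_i (expressed in the standard basis). Since V is invertible (lower-triangular with 1s on the diagonal, up to permutation), solve by back-substitution:
  V =
[[1, 0, 0, 0],
 [1, 1, 1, 0],
 [1, 1, 0, 0],
 [0, -1, 0, 1]]
  V a = (2, 5, 3, 0)
Solving gives a = (2, 1, 2, 1).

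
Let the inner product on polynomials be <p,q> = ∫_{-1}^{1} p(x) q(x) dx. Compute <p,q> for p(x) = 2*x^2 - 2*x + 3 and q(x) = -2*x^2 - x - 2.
<p,q> = -284/15

Expand the product: p(x)·q(x) = -4*x^4 + 2*x^3 - 8*x^2 + x - 6.
∫_{-1}^{1} of each monomial x^k gives [2/(k+1) if k even, 0 if k odd]. Integrating term-by-term (or equivalently evaluating the antiderivative F(x) = -4*x^5/5 + x^4/2 - 8*x^3/3 + x^2/2 - 6*x at the endpoints):
  F(1) − F(−1) = -127/15 − (157/15) = -284/15.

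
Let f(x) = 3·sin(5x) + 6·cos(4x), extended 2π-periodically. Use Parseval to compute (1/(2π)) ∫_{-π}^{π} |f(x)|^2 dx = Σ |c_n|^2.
Σ |c_n|^2 = 45/2

Expand |f|^2 and use orthogonality of {sin(nx), cos(mx)} on [-π, π]:
  ∫_{-π}^{π} sin(nx)^2 dx = π, ∫ cos(mx)^2 dx = π, and cross terms integrate to 0.
So ∫_{-π}^{π} f(x)^2 dx = 3^2 · π + 6^2 · π = (9 + 36)π.
Divide by 2π: (9 + 36)/2 = 45/2.
By Parseval, this equals Σ |c_n|^2.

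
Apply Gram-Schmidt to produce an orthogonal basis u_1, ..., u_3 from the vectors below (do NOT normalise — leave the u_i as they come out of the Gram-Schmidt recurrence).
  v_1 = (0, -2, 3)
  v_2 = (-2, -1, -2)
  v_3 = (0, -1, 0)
Orthogonal basis:
  u_1 = (0, -2, 3)
  u_2 = (-2, -21/13, -14/13)
  u_3 = (42/101, -36/101, -24/101)

Apply the Gram-Schmidt recurrence
  u_1 = v_1
  u_i = v_i − Σ_{j<i} ((v_i · u_j) / (u_j · u_j)) · u_j.

Step by step this gives:
  u_1 = (0, -2, 3)
  u_2 = (-2, -21/13, -14/13)
  u_3 = (42/101, -36/101, -24/101)

Orthogonality check:
  u_2 · u_1 = 0 (should be 0)
  u_3 · u_1 = 0 (should be 0)
  u_3 · u_2 = 0 (should be 0)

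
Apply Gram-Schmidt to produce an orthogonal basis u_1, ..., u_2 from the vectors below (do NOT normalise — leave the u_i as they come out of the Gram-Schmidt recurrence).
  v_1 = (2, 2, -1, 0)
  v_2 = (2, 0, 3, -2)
Orthogonal basis:
  u_1 = (2, 2, -1, 0)
  u_2 = (16/9, -2/9, 28/9, -2)

Apply the Gram-Schmidt recurrence
  u_1 = v_1
  u_i = v_i − Σ_{j<i} ((v_i · u_j) / (u_j · u_j)) · u_j.

Step by step this gives:
  u_1 = (2, 2, -1, 0)
  u_2 = (16/9, -2/9, 28/9, -2)

Orthogonality check:
  u_2 · u_1 = 0 (should be 0)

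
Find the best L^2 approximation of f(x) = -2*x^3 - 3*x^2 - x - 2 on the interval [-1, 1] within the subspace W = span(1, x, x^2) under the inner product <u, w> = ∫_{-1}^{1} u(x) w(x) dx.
g(x) = -3*x^2 - 11*x/5 - 2

The best approximation g ∈ W is the orthogonal projection of f onto W. Writing g = a_0 + a_1 x + a_2 x^2, the coefficients solve the normal equations G · a = b where
  G_{ij} = <φ_i, φ_j> and b_i = <f, φ_i>, with φ_0 = 1, φ_1 = x, φ_2 = x^2.
G =
  [2, 0, 2/3]
  [0, 2/3, 0]
  [2/3, 0, 2/5],
b = (-6, -22/15, -38/15).
Solving gives a_0 = -2, a_1 = -11/5, a_2 = -3, so
  g(x) = -3*x^2 - 11*x/5 - 2.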